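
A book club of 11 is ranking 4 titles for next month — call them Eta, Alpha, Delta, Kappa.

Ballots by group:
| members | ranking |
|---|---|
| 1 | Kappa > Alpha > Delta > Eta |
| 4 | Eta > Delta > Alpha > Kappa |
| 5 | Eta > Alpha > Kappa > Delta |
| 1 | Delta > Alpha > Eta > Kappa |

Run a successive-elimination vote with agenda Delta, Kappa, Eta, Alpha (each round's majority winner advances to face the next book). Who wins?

Round 1: Delta vs Kappa — 5–6, Kappa advances.
Round 2: Kappa vs Eta — 1–10, Eta advances.
Round 3: Eta vs Alpha — 9–2, Eta advances.
Eta survives the agenda.

Eta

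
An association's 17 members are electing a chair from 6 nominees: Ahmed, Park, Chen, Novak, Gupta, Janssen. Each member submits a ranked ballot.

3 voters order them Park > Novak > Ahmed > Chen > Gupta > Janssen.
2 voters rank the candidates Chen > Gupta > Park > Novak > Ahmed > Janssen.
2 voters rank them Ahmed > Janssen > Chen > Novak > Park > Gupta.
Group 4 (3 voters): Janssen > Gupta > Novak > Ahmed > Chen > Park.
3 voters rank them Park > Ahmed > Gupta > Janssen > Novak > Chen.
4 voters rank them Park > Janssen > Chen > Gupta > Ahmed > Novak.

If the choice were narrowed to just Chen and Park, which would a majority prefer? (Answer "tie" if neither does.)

Ballots ranking Chen above Park: 2 + 2 + 3 = 7.
Ballots ranking Park above Chen: 17 − 7 = 10.
Park wins the head-to-head 10–7.

Park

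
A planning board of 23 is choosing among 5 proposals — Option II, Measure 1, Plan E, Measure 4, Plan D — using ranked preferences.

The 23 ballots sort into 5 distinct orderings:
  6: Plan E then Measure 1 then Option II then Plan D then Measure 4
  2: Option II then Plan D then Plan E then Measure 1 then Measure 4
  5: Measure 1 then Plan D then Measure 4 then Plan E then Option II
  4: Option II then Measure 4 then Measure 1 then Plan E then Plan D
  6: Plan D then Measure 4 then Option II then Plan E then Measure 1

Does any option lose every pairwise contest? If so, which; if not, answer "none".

none

Head-to-head results (23 council members):
Option II vs Measure 1: 12 to 11, Option II.
Option II–Plan E: Option II 12–11.
Option II vs Measure 4: Option II preferred on 6+2+4 = 12 ballots; Option II wins 12–11.
Option II vs Plan D: Option II wins 12–11.
Measure 1 vs Plan E: Measure 1 is ranked higher on 5+4 = 9 ballots, Plan E on 14. Plan E wins 14–9.
Measure 1 vs Measure 4: 13 to 10, Measure 1.
Measure 1 vs Plan D: 15 to 8, Measure 1.
Plan E vs Measure 4: Measure 4 wins 15–8.
Plan E vs Plan D: Plan D, 13–10.
Measure 4 vs Plan D: 4 for Measure 4, 19 for Plan D — Plan D by 19–4.
No option is winless: Option II beats Measure 1; Measure 1 beats Measure 4; Plan E beats Measure 1; Measure 4 beats Plan E; Plan D beats Plan E. There is no Condorcet loser.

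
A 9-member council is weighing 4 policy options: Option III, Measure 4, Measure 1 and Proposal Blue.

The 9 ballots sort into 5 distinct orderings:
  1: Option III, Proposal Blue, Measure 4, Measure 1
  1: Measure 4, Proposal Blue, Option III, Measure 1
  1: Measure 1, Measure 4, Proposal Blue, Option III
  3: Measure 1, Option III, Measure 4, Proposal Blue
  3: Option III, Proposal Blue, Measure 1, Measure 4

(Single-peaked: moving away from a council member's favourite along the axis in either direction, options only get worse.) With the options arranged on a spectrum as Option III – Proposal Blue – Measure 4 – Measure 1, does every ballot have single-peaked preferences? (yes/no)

Axis positions: Option III=1, Proposal Blue=2, Measure 4=3, Measure 1=4.
Bloc 1 (peak Option III at position 1): ranking walks positions 1-2-3-4, expanding outward from the peak — single-peaked.
Bloc 2 (peak Measure 4 at position 3): ranking walks positions 3-2-1-4, expanding outward from the peak — single-peaked.
Bloc 3 (peak Measure 1 at position 4): ranking walks positions 4-3-2-1, expanding outward from the peak — single-peaked.
Bloc 4: ranking walks positions 4-1-3-2; Option III is ranked above Measure 4 even though Measure 4 lies between Option III and the peak Measure 1 on the axis — preferences dip and rise again. Not single-peaked.
Bloc 5: ranking walks positions 1-2-4-3; Measure 1 is ranked above Measure 4 even though Measure 4 lies between Measure 1 and the peak Option III on the axis — preferences dip and rise again. Not single-peaked.
Bloc 4 violates single-peakedness, so the profile is not single-peaked on this axis.

no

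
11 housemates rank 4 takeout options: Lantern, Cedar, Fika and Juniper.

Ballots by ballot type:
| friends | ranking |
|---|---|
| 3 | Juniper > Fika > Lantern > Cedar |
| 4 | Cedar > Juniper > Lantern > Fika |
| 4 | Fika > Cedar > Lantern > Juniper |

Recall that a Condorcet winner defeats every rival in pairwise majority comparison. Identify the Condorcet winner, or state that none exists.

none

Check each pair by majority over 11 ballots:
Lantern vs Cedar: Cedar, 8–3.
Lantern vs Fika: Fika wins 7–4.
Lantern vs Juniper: Juniper wins 7–4.
Cedar vs Fika: Fika, 7–4.
Cedar–Juniper: Cedar 8–3.
Fika vs Juniper: Juniper wins 7–4.
No restaurant is unbeaten: Lantern loses to Cedar; Cedar loses to Fika; Fika loses to Juniper; Juniper loses to Cedar. In particular Cedar → Juniper → Fika → Cedar is a majority cycle — no Condorcet winner exists.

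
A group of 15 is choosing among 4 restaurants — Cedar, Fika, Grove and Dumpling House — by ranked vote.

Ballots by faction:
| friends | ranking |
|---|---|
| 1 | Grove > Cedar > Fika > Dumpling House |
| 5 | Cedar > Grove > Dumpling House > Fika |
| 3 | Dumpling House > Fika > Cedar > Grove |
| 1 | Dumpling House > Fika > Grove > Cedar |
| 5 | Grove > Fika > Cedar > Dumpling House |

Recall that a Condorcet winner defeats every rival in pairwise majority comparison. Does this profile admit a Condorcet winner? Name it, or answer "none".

none

Check each pair by majority over 15 ballots:
Cedar vs Fika: 6 to 9, Fika.
Cedar vs Grove: 5+3 = 8 for Cedar, 7 for Grove — Cedar by 8–7.
Cedar vs Dumpling House: Cedar is ranked higher on 1+5+5 = 11 ballots, Dumpling House on 4. Cedar wins 11–4.
Fika vs Grove: Fika preferred on 3+1 = 4 ballots; Grove wins 11–4.
Fika vs Dumpling House: Fika preferred on 1+5 = 6 ballots; Dumpling House wins 9–6.
Grove vs Dumpling House: 1+5+5 = 11 for Grove, 4 for Dumpling House — Grove by 11–4.
Each restaurant drops at least one matchup (Cedar loses to Fika; Fika loses to Grove; Grove loses to Cedar; Dumpling House loses to Cedar); the cycle Cedar > Grove > Fika > Cedar rules out a Condorcet winner.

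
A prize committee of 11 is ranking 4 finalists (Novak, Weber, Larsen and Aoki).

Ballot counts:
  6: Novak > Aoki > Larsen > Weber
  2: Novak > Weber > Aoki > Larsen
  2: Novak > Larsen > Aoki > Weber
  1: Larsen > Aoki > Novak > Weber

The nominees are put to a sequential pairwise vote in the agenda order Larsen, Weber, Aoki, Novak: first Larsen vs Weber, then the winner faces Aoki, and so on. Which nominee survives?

Round 1: Larsen vs Weber — 9–2, Larsen advances.
Round 2: Larsen vs Aoki — 3–8, Aoki advances.
Round 3: Aoki vs Novak — 1–10, Novak advances.
Novak survives the agenda.

Novak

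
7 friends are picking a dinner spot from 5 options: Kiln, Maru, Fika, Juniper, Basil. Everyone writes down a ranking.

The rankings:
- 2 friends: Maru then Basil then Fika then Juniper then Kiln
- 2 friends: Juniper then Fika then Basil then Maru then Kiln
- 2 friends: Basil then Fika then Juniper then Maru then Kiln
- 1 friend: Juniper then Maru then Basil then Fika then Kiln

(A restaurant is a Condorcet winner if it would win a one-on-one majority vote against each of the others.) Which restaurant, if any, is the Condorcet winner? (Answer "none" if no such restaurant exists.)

Pairwise majorities:
Kiln vs Maru: Kiln preferred on 0 ballots; Maru wins 7–0.
Kiln vs Fika: 0 for Kiln, 7 for Fika — Fika by 7–0.
Kiln vs Juniper: 0 to 7, Juniper.
Kiln vs Basil: Kiln preferred on 0 ballots; Basil wins 7–0.
Maru–Fika: Fika 4–3.
Maru vs Juniper: 2 to 5, Juniper.
Maru vs Basil: Maru is ranked higher on 2+1 = 3 ballots, Basil on 4. Basil wins 4–3.
Fika vs Juniper: Fika is ranked higher on 2+2 = 4 ballots, Juniper on 3. Fika wins 4–3.
Fika vs Basil: Basil wins 5–2.
Juniper vs Basil: Basil wins 4–3.
Basil beats each of Kiln, Maru, Fika, Juniper — Basil is the Condorcet winner.

Basil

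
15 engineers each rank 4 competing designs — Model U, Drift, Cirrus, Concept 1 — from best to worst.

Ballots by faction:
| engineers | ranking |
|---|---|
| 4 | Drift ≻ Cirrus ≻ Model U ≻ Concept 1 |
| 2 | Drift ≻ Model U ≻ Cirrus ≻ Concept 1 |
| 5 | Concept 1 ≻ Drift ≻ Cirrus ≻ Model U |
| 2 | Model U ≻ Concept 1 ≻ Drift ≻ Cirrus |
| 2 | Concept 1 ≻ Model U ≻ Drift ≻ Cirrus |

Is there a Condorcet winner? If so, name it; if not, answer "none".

Head-to-head results (15 engineers):
Model U vs Drift: Drift, 11–4.
Model U vs Cirrus: Cirrus, 9–6.
Model U vs Concept 1: Model U preferred on 4+2+2 = 8 ballots; Model U wins 8–7.
Drift vs Cirrus: Drift preferred on 4+2+5+2+2 = 15 ballots; Drift wins 15–0.
Drift–Concept 1: Concept 1 9–6.
Cirrus vs Concept 1: 6 to 9, Concept 1.
Every design loses at least once (Model U loses to Drift; Drift loses to Concept 1; Cirrus loses to Drift; Concept 1 loses to Model U). The majority relation contains the cycle Model U → Concept 1 → Drift → Model U, so there is no Condorcet winner.

none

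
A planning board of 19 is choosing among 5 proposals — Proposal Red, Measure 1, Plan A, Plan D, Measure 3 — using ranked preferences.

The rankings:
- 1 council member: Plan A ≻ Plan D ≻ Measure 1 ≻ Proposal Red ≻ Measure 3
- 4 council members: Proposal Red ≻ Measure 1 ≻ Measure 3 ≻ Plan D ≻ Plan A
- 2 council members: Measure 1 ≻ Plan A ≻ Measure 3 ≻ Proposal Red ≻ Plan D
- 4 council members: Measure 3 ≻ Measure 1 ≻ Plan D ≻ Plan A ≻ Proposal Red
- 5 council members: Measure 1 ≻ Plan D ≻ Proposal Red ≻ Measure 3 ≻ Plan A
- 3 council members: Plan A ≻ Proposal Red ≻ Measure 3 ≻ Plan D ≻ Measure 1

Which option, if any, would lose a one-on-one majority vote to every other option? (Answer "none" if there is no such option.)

Head-to-head results (19 council members):
Proposal Red vs Measure 1: 4+3 = 7 for Proposal Red, 12 for Measure 1 — Measure 1 by 12–7.
Proposal Red vs Plan A: 4+5 = 9 for Proposal Red, 10 for Plan A — Plan A by 10–9.
Proposal Red vs Plan D: 9 to 10, Plan D.
Proposal Red vs Measure 3: Proposal Red wins 13–6.
Measure 1 vs Plan A: 4+2+4+5 = 15 for Measure 1, 4 for Plan A — Measure 1 by 15–4.
Measure 1 vs Plan D: 4+2+4+5 = 15 for Measure 1, 4 for Plan D — Measure 1 by 15–4.
Measure 1 vs Measure 3: Measure 1 preferred on 1+4+2+5 = 12 ballots; Measure 1 wins 12–7.
Plan A vs Plan D: Plan D wins 13–6.
Plan A vs Measure 3: Measure 3, 13–6.
Plan D vs Measure 3: 1+5 = 6 for Plan D, 13 for Measure 3 — Measure 3 by 13–6.
No option is winless: Proposal Red beats Measure 3; Measure 1 beats Proposal Red; Plan A beats Proposal Red; Plan D beats Proposal Red; Measure 3 beats Plan A. There is no Condorcet loser.

none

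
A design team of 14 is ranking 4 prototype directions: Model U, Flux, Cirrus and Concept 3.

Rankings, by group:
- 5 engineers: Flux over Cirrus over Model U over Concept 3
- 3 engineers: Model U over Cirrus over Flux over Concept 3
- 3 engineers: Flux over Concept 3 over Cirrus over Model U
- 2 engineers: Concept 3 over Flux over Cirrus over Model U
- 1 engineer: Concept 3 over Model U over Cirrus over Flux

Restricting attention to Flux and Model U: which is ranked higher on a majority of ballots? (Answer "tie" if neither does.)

Flux

Ballots ranking Flux above Model U: 5 + 3 + 2 = 10.
Ballots ranking Model U above Flux: 14 − 10 = 4.
Flux wins the head-to-head 10–4.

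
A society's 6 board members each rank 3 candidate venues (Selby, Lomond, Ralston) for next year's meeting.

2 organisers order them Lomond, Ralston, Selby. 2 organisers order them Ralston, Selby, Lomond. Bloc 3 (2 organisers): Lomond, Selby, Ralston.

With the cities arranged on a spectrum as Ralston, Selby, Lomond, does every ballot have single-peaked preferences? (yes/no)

no

Axis positions: Ralston=1, Selby=2, Lomond=3.
Bloc 1: ranking walks positions 3-1-2; Ralston is ranked above Selby even though Selby lies between Ralston and the peak Lomond on the axis — preferences dip and rise again. Not single-peaked.
Bloc 2 (peak Ralston at position 1): ranking walks positions 1-2-3, expanding outward from the peak — single-peaked.
Bloc 3 (peak Lomond at position 3): ranking walks positions 3-2-1, expanding outward from the peak — single-peaked.
Bloc 1 violates single-peakedness, so the profile is not single-peaked on this axis.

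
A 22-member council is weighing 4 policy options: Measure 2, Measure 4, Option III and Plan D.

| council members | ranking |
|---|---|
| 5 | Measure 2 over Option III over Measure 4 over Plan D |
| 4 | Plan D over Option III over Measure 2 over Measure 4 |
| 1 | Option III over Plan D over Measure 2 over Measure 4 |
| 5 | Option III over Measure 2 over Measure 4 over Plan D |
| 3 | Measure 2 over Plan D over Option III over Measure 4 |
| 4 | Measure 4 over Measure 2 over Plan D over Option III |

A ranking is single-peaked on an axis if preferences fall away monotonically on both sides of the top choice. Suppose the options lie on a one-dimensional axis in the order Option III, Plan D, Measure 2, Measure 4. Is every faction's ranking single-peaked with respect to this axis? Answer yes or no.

no

Axis positions: Option III=1, Plan D=2, Measure 2=3, Measure 4=4.
Faction 1: ranking walks positions 3-1-4-2; Option III is ranked above Plan D even though Plan D lies between Option III and the peak Measure 2 on the axis — preferences dip and rise again. Not single-peaked.
Faction 2 (peak Plan D at position 2): ranking walks positions 2-1-3-4, expanding outward from the peak — single-peaked.
Faction 3 (peak Option III at position 1): ranking walks positions 1-2-3-4, expanding outward from the peak — single-peaked.
Faction 4: ranking walks positions 1-3-4-2; Measure 2 is ranked above Plan D even though Plan D lies between Measure 2 and the peak Option III on the axis — preferences dip and rise again. Not single-peaked.
Faction 5 (peak Measure 2 at position 3): ranking walks positions 3-2-1-4, expanding outward from the peak — single-peaked.
Faction 6 (peak Measure 4 at position 4): ranking walks positions 4-3-2-1, expanding outward from the peak — single-peaked.
Faction 1 violates single-peakedness, so the profile is not single-peaked on this axis.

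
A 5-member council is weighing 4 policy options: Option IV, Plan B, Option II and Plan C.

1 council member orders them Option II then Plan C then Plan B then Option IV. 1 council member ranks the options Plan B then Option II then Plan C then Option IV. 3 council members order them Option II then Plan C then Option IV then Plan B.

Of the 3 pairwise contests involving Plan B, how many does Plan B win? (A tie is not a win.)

Plan B against each rival (5 council members):
Plan B vs Option IV: Plan B is ranked higher on 1+1 = 2 ballots, Option IV on 3. Option IV wins 3–2.
Plan B vs Option II: Option II, 4–1.
Plan B vs Plan C: 1 to 4, Plan C.
Plan B beats no one; loses to Option IV, Option II, Plan C — 0 pairwise wins.

0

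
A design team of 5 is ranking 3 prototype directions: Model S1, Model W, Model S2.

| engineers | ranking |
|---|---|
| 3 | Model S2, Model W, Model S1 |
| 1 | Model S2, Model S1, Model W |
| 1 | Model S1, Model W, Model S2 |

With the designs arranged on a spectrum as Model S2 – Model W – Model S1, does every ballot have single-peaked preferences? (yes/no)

Axis positions: Model S2=1, Model W=2, Model S1=3.
Bloc 1 (peak Model S2 at position 1): ranking walks positions 1-2-3, expanding outward from the peak — single-peaked.
Bloc 2: ranking walks positions 1-3-2; Model S1 is ranked above Model W even though Model W lies between Model S1 and the peak Model S2 on the axis — preferences dip and rise again. Not single-peaked.
Bloc 3 (peak Model S1 at position 3): ranking walks positions 3-2-1, expanding outward from the peak — single-peaked.
Bloc 2 violates single-peakedness, so the profile is not single-peaked on this axis.

no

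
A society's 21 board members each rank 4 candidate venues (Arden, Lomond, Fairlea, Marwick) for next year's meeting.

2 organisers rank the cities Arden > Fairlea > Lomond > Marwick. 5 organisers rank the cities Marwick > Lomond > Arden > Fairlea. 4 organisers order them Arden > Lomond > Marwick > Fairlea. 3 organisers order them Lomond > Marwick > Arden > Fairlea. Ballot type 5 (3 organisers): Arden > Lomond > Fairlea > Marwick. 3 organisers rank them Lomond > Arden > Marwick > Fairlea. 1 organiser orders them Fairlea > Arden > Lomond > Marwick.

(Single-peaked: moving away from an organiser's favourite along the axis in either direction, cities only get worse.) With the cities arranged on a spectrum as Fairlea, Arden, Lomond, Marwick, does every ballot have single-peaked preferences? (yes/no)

yes

Axis positions: Fairlea=1, Arden=2, Lomond=3, Marwick=4.
Ballot type 1 (peak Arden at position 2): ranking walks positions 2-1-3-4, expanding outward from the peak — single-peaked.
Ballot type 2 (peak Marwick at position 4): ranking walks positions 4-3-2-1, expanding outward from the peak — single-peaked.
Ballot type 3 (peak Arden at position 2): ranking walks positions 2-3-4-1, expanding outward from the peak — single-peaked.
Ballot type 4 (peak Lomond at position 3): ranking walks positions 3-4-2-1, expanding outward from the peak — single-peaked.
Ballot type 5 (peak Arden at position 2): ranking walks positions 2-3-1-4, expanding outward from the peak — single-peaked.
Ballot type 6 (peak Lomond at position 3): ranking walks positions 3-2-4-1, expanding outward from the peak — single-peaked.
Ballot type 7 (peak Fairlea at position 1): ranking walks positions 1-2-3-4, expanding outward from the peak — single-peaked.
Every ranking is single-peaked on this axis.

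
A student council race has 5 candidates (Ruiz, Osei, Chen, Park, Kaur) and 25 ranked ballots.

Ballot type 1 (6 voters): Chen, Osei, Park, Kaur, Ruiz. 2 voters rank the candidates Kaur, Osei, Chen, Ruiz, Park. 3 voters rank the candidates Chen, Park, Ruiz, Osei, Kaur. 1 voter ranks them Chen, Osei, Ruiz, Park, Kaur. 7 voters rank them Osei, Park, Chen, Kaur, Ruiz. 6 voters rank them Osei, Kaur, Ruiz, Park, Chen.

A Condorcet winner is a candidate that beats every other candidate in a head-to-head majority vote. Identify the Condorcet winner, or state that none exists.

Pairwise majorities:
Ruiz vs Osei: 3 to 22, Osei.
Ruiz vs Chen: 6 to 19, Chen.
Ruiz vs Park: Ruiz is ranked higher on 2+1+6 = 9 ballots, Park on 16. Park wins 16–9.
Ruiz vs Kaur: 4 to 21, Kaur.
Osei vs Chen: Osei is ranked higher on 2+7+6 = 15 ballots, Chen on 10. Osei wins 15–10.
Osei vs Park: 22 to 3, Osei.
Osei vs Kaur: Osei preferred on 6+3+1+7+6 = 23 ballots; Osei wins 23–2.
Chen vs Park: 12 to 13, Park.
Chen vs Kaur: Chen is ranked higher on 6+3+1+7 = 17 ballots, Kaur on 8. Chen wins 17–8.
Park vs Kaur: Park preferred on 6+3+1+7 = 17 ballots; Park wins 17–8.
Only Osei has no losses; Osei is the Condorcet winner.

Osei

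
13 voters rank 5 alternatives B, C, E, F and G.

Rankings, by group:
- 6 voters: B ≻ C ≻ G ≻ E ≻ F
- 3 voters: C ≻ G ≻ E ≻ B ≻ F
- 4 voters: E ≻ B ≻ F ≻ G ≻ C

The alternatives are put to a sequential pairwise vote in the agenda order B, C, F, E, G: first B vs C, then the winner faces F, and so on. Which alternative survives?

G

Round 1: B vs C — 10–3, B advances.
Round 2: B vs F — 13–0, B advances.
Round 3: B vs E — 6–7, E advances.
Round 4: E vs G — 4–9, G advances.
G survives the agenda.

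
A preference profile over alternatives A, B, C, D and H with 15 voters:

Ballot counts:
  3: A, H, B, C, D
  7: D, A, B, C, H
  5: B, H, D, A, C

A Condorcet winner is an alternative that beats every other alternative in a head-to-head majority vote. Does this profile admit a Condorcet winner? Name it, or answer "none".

none

Head-to-head results (15 voters):
A vs B: A preferred on 3+7 = 10 ballots; A wins 10–5.
A vs C: A preferred on 3+7+5 = 15 ballots; A wins 15–0.
A vs D: A is ranked higher on 3 ballots, D on 12. D wins 12–3.
A vs H: 3+7 = 10 for A, 5 for H — A by 10–5.
B vs C: B preferred on 3+7+5 = 15 ballots; B wins 15–0.
B vs D: B is ranked higher on 3+5 = 8 ballots, D on 7. B wins 8–7.
B vs H: B is ranked higher on 7+5 = 12 ballots, H on 3. B wins 12–3.
C vs D: C is ranked higher on 3 ballots, D on 12. D wins 12–3.
C vs H: 7 to 8, H.
D vs H: 7 to 8, H.
Every alternative loses at least once (A loses to D; B loses to A; C loses to A; D loses to B; H loses to A). The majority relation contains the cycle A → B → D → A, so there is no Condorcet winner.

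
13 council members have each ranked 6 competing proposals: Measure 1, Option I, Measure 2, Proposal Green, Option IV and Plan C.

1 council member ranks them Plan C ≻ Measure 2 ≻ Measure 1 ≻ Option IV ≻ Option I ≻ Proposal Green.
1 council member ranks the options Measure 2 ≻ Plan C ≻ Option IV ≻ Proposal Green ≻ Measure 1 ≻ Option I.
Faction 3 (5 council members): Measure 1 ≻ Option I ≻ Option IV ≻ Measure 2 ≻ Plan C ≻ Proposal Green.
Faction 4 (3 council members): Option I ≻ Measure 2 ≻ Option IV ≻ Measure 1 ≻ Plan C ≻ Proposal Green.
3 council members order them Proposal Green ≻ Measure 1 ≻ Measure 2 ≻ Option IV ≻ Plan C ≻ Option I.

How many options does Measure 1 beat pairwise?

5

Measure 1 against each rival (13 council members):
Measure 1 vs Option I: 10 to 3, Measure 1.
Measure 1 vs Measure 2: Measure 1, 8–5.
Measure 1 vs Proposal Green: Measure 1 is ranked higher on 1+5+3 = 9 ballots, Proposal Green on 4. Measure 1 wins 9–4.
Measure 1–Option IV: Measure 1 9–4.
Measure 1 vs Plan C: Measure 1 wins 11–2.
Measure 1 beats Option I, Measure 2, Proposal Green, Option IV, Plan C — 5 pairwise wins.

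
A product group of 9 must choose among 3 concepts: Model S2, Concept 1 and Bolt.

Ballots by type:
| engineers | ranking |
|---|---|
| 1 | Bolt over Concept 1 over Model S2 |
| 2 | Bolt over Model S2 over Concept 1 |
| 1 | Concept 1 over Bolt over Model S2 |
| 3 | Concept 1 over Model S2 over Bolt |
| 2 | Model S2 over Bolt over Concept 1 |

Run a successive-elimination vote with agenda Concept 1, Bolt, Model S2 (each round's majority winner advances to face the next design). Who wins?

Model S2

Round 1: Concept 1 vs Bolt — 4–5, Bolt advances.
Round 2: Bolt vs Model S2 — 4–5, Model S2 advances.
Model S2 survives the agenda.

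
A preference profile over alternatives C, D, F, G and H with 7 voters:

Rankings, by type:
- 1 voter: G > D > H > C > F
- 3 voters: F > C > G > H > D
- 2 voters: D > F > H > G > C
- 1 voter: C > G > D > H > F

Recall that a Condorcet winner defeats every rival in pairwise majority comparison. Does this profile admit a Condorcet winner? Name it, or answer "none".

Check each pair by majority over 7 ballots:
C vs D: 4 to 3, C.
C vs F: 1+1 = 2 for C, 5 for F — F by 5–2.
C vs G: C preferred on 3+1 = 4 ballots; C wins 4–3.
C vs H: 4 to 3, C.
D vs F: D preferred on 1+2+1 = 4 ballots; D wins 4–3.
D vs G: D preferred on 2 ballots; G wins 5–2.
D vs H: 1+2+1 = 4 for D, 3 for H — D by 4–3.
F vs G: 5 to 2, F.
F vs H: F preferred on 3+2 = 5 ballots; F wins 5–2.
G vs H: 1+3+1 = 5 for G, 2 for H — G by 5–2.
Every alternative loses at least once (C loses to F; D loses to C; F loses to D; G loses to C; H loses to C). The majority relation contains the cycle C > D > F > C, so there is no Condorcet winner.

none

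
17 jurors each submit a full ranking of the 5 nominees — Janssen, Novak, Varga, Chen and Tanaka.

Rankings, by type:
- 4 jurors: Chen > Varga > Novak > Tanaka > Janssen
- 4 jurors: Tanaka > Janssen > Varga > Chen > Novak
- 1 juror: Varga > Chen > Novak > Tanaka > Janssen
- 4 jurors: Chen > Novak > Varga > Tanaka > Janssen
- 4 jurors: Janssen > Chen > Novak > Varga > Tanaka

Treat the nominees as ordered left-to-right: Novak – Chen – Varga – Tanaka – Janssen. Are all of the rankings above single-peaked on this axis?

no

Axis positions: Novak=1, Chen=2, Varga=3, Tanaka=4, Janssen=5.
Type 1 (peak Chen at position 2): ranking walks positions 2-3-1-4-5, expanding outward from the peak — single-peaked.
Type 2 (peak Tanaka at position 4): ranking walks positions 4-5-3-2-1, expanding outward from the peak — single-peaked.
Type 3 (peak Varga at position 3): ranking walks positions 3-2-1-4-5, expanding outward from the peak — single-peaked.
Type 4 (peak Chen at position 2): ranking walks positions 2-1-3-4-5, expanding outward from the peak — single-peaked.
Type 5: ranking walks positions 5-2-1-3-4; Chen is ranked above Tanaka even though Tanaka lies between Chen and the peak Janssen on the axis — preferences dip and rise again. Not single-peaked.
Type 5 violates single-peakedness, so the profile is not single-peaked on this axis.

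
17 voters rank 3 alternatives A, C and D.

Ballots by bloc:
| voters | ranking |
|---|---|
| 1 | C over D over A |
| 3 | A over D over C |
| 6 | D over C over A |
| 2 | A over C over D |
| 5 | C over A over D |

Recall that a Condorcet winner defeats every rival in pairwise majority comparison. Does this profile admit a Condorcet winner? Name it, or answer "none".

none

Check each pair by majority over 17 ballots:
A vs C: A is ranked higher on 3+2 = 5 ballots, C on 12. C wins 12–5.
A vs D: A preferred on 3+2+5 = 10 ballots; A wins 10–7.
C vs D: D, 9–8.
Each alternative drops at least one matchup (A loses to C; C loses to D; D loses to A); the cycle A → D → C → A rules out a Condorcet winner.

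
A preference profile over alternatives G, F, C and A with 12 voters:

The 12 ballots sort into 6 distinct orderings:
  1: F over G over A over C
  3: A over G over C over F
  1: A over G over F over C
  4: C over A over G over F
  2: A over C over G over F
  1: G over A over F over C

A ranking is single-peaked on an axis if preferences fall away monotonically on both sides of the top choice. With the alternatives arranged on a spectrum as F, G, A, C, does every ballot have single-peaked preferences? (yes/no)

yes

Axis positions: F=1, G=2, A=3, C=4.
Faction 1 (peak F at position 1): ranking walks positions 1-2-3-4, expanding outward from the peak — single-peaked.
Faction 2 (peak A at position 3): ranking walks positions 3-2-4-1, expanding outward from the peak — single-peaked.
Faction 3 (peak A at position 3): ranking walks positions 3-2-1-4, expanding outward from the peak — single-peaked.
Faction 4 (peak C at position 4): ranking walks positions 4-3-2-1, expanding outward from the peak — single-peaked.
Faction 5 (peak A at position 3): ranking walks positions 3-4-2-1, expanding outward from the peak — single-peaked.
Faction 6 (peak G at position 2): ranking walks positions 2-3-1-4, expanding outward from the peak — single-peaked.
Every ranking is single-peaked on this axis.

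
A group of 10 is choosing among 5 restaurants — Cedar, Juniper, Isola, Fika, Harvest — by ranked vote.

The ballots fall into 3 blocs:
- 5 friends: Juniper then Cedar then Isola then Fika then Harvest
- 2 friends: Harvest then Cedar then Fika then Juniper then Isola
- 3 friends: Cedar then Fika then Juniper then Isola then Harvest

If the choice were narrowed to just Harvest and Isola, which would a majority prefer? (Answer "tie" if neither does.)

Isola

Ballots ranking Harvest above Isola: 2.
Ballots ranking Isola above Harvest: 10 − 2 = 8.
Isola wins the head-to-head 8–2.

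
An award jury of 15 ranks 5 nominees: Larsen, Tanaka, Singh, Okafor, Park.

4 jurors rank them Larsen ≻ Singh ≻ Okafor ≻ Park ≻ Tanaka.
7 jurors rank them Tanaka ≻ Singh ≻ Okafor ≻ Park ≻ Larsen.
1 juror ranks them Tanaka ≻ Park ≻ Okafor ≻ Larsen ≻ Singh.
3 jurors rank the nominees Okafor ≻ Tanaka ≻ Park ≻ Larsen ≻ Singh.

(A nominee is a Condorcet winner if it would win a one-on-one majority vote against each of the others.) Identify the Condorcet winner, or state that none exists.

Tanaka

Check each pair by majority over 15 ballots:
Larsen vs Tanaka: Larsen is ranked higher on 4 ballots, Tanaka on 11. Tanaka wins 11–4.
Larsen vs Singh: Larsen preferred on 4+1+3 = 8 ballots; Larsen wins 8–7.
Larsen vs Okafor: 4 to 11, Okafor.
Larsen vs Park: 4 to 11, Park.
Tanaka vs Singh: 7+1+3 = 11 for Tanaka, 4 for Singh — Tanaka by 11–4.
Tanaka vs Okafor: Tanaka is ranked higher on 7+1 = 8 ballots, Okafor on 7. Tanaka wins 8–7.
Tanaka vs Park: Tanaka is ranked higher on 7+1+3 = 11 ballots, Park on 4. Tanaka wins 11–4.
Singh vs Okafor: Singh preferred on 4+7 = 11 ballots; Singh wins 11–4.
Singh vs Park: 11 to 4, Singh.
Okafor vs Park: 4+7+3 = 14 for Okafor, 1 for Park — Okafor by 14–1.
Tanaka beats each of Larsen, Singh, Okafor, Park — Tanaka is the Condorcet winner.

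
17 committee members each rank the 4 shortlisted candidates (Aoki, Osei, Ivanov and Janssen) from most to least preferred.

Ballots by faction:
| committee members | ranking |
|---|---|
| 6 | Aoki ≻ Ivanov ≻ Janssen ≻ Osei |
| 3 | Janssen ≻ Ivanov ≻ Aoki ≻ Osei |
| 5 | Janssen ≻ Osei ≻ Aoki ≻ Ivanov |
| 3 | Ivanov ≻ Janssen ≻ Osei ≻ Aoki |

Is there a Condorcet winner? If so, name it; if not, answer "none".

none

Head-to-head results (17 committee members):
Aoki vs Osei: Aoki, 9–8.
Aoki vs Ivanov: Aoki wins 11–6.
Aoki–Janssen: Janssen 11–6.
Osei vs Ivanov: Ivanov wins 12–5.
Osei vs Janssen: Janssen wins 17–0.
Ivanov vs Janssen: Ivanov wins 9–8.
Every candidate loses at least once (Aoki loses to Janssen; Osei loses to Aoki; Ivanov loses to Aoki; Janssen loses to Ivanov). The majority relation contains the cycle Aoki → Ivanov → Janssen → Aoki, so there is no Condorcet winner.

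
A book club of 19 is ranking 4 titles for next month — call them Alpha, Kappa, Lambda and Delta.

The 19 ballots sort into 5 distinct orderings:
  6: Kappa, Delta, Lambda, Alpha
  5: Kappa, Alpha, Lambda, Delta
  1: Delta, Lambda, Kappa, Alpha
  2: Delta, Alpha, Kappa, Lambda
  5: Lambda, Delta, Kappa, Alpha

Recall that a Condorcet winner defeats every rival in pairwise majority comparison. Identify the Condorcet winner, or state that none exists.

Kappa

Pairwise majorities:
Alpha vs Kappa: Kappa wins 17–2.
Alpha vs Lambda: Lambda, 12–7.
Alpha vs Delta: Delta, 14–5.
Kappa–Lambda: Kappa 13–6.
Kappa vs Delta: Kappa, 11–8.
Lambda vs Delta: Lambda wins 10–9.
Only Kappa has no losses; Kappa is the Condorcet winner.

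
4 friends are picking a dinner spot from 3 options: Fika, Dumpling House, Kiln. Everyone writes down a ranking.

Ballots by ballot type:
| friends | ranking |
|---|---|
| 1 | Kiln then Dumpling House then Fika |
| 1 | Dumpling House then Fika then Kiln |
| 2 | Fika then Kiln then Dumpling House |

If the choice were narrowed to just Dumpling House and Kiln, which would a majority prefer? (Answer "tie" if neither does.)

Kiln

Ballots ranking Dumpling House above Kiln: 1.
Ballots ranking Kiln above Dumpling House: 4 − 1 = 3.
Kiln wins the head-to-head 3–1.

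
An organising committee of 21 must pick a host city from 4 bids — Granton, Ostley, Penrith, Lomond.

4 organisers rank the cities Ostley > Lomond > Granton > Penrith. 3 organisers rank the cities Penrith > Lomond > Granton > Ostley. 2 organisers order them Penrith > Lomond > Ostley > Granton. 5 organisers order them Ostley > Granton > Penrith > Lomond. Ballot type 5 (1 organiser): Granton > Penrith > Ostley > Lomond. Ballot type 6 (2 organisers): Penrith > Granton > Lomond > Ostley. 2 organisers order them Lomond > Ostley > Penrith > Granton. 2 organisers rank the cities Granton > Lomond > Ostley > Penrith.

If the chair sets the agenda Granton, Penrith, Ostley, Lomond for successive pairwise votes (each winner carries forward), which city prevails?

Lomond

Round 1: Granton vs Penrith — 12–9, Granton advances.
Round 2: Granton vs Ostley — 8–13, Ostley advances.
Round 3: Ostley vs Lomond — 10–11, Lomond advances.
Lomond survives the agenda.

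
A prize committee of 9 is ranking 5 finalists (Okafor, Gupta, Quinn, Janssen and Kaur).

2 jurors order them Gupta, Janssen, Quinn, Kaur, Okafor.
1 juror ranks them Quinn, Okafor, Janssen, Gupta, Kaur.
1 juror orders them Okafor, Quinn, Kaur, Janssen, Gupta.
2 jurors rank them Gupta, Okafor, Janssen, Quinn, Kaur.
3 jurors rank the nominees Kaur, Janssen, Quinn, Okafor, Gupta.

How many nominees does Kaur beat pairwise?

1

Kaur against each rival (9 jurors):
Kaur vs Okafor: 5 to 4, Kaur.
Kaur vs Gupta: Gupta wins 5–4.
Kaur vs Quinn: 3 for Kaur, 6 for Quinn — Quinn by 6–3.
Kaur–Janssen: Janssen 5–4.
Kaur beats Okafor; loses to Gupta, Quinn, Janssen — 1 pairwise win.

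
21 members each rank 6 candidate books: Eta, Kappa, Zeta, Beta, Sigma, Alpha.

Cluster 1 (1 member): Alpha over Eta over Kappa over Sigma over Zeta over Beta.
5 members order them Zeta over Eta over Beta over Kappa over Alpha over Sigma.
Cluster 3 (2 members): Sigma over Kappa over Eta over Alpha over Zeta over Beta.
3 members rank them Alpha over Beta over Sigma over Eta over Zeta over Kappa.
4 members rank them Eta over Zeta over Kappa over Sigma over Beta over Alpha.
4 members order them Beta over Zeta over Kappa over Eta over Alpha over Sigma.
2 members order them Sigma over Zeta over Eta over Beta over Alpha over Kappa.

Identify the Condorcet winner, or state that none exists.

Head-to-head results (21 members):
Eta–Kappa: Eta 15–6.
Eta vs Zeta: Zeta wins 11–10.
Eta vs Beta: Eta wins 14–7.
Eta vs Sigma: Eta preferred on 1+5+4+4 = 14 ballots; Eta wins 14–7.
Eta vs Alpha: Eta preferred on 5+2+4+4+2 = 17 ballots; Eta wins 17–4.
Kappa–Zeta: Zeta 18–3.
Kappa–Beta: Beta 14–7.
Kappa vs Sigma: 1+5+4+4 = 14 for Kappa, 7 for Sigma — Kappa by 14–7.
Kappa vs Alpha: Kappa, 15–6.
Zeta vs Beta: Zeta, 14–7.
Zeta–Sigma: Zeta 13–8.
Zeta vs Alpha: Zeta, 15–6.
Beta vs Sigma: Beta is ranked higher on 5+3+4 = 12 ballots, Sigma on 9. Beta wins 12–9.
Beta vs Alpha: Beta is ranked higher on 5+4+4+2 = 15 ballots, Alpha on 6. Beta wins 15–6.
Sigma vs Alpha: 2+4+2 = 8 for Sigma, 13 for Alpha — Alpha by 13–8.
Zeta wins every pairwise contest, so Zeta is the Condorcet winner.

Zeta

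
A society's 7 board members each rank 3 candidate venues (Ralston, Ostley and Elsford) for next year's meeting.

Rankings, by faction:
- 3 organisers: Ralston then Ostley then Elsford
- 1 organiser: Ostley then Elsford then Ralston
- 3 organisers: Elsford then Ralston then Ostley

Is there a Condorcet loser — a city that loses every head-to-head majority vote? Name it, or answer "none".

none

Pairwise majorities:
Ralston vs Ostley: Ralston, 6–1.
Ralston–Elsford: Elsford 4–3.
Ostley vs Elsford: Ostley preferred on 3+1 = 4 ballots; Ostley wins 4–3.
Every city wins at least one matchup (Ralston beats Ostley; Ostley beats Elsford; Elsford beats Ralston), so there is no Condorcet loser.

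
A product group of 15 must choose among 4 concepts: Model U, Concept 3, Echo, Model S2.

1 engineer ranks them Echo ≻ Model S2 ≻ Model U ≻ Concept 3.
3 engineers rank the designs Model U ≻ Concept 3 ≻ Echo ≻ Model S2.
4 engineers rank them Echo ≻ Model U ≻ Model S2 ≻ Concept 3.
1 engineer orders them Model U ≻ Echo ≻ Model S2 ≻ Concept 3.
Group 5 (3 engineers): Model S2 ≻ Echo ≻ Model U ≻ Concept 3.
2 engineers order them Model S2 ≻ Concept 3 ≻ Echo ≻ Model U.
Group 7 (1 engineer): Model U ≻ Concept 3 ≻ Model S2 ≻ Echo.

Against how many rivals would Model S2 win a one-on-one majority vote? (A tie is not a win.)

1

Model S2 against each rival (15 engineers):
Model S2 vs Model U: Model U wins 9–6.
Model S2 vs Concept 3: Model S2, 11–4.
Model S2–Echo: Echo 9–6.
Model S2 beats Concept 3; loses to Model U, Echo — 1 pairwise win.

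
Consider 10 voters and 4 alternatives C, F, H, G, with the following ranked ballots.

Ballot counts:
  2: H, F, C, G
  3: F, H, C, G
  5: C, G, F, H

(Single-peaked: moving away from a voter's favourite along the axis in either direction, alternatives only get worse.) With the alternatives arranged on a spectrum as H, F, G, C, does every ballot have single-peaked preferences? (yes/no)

Axis positions: H=1, F=2, G=3, C=4.
Cluster 1: ranking walks positions 1-2-4-3; C is ranked above G even though G lies between C and the peak H on the axis — preferences dip and rise again. Not single-peaked.
Cluster 2: ranking walks positions 2-1-4-3; C is ranked above G even though G lies between C and the peak F on the axis — preferences dip and rise again. Not single-peaked.
Cluster 3 (peak C at position 4): ranking walks positions 4-3-2-1, expanding outward from the peak — single-peaked.
Cluster 1 violates single-peakedness, so the profile is not single-peaked on this axis.

no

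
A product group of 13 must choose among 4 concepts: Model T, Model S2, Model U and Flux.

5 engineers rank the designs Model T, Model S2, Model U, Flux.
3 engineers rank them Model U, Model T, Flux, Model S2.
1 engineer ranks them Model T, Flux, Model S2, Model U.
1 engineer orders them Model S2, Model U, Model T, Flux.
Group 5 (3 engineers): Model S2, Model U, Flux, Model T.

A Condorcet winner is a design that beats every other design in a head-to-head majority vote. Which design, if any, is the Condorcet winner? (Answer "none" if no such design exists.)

Pairwise majorities:
Model T vs Model S2: Model T preferred on 5+3+1 = 9 ballots; Model T wins 9–4.
Model T vs Model U: 5+1 = 6 for Model T, 7 for Model U — Model U by 7–6.
Model T vs Flux: 10 to 3, Model T.
Model S2 vs Model U: 5+1+1+3 = 10 for Model S2, 3 for Model U — Model S2 by 10–3.
Model S2 vs Flux: Model S2 wins 9–4.
Model U vs Flux: Model U wins 12–1.
No design is unbeaten: Model T loses to Model U; Model S2 loses to Model T; Model U loses to Model S2; Flux loses to Model T. In particular Model T → Model S2 → Model U → Model T is a majority cycle — no Condorcet winner exists.

none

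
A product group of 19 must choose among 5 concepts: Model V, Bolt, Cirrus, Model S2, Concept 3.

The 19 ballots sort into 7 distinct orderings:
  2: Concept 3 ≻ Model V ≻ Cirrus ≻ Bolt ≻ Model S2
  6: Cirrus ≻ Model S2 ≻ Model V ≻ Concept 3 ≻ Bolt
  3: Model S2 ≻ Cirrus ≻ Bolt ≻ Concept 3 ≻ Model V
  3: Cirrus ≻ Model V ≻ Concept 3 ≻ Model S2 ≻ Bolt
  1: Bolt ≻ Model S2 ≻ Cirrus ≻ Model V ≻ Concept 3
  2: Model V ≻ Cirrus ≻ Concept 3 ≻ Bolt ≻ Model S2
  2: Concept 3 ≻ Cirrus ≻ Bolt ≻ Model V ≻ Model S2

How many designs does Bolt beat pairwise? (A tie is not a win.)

Bolt against each rival (19 engineers):
Bolt vs Model V: 6 to 13, Model V.
Bolt vs Cirrus: Cirrus, 18–1.
Bolt vs Model S2: Bolt is ranked higher on 2+1+2+2 = 7 ballots, Model S2 on 12. Model S2 wins 12–7.
Bolt–Concept 3: Concept 3 15–4.
Bolt beats no one; loses to Model V, Cirrus, Model S2, Concept 3 — 0 pairwise wins.

0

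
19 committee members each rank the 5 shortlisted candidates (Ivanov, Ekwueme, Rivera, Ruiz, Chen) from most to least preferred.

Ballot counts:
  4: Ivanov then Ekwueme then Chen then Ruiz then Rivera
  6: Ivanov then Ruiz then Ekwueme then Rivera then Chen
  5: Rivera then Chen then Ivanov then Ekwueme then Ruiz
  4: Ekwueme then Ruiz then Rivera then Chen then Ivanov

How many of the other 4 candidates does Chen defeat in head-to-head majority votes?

Chen against each rival (19 committee members):
Chen–Ivanov: Ivanov 10–9.
Chen vs Ekwueme: 5 for Chen, 14 for Ekwueme — Ekwueme by 14–5.
Chen vs Rivera: Rivera, 15–4.
Chen vs Ruiz: Chen preferred on 4+5 = 9 ballots; Ruiz wins 10–9.
Chen beats no one; loses to Ivanov, Ekwueme, Rivera, Ruiz — 0 pairwise wins.

0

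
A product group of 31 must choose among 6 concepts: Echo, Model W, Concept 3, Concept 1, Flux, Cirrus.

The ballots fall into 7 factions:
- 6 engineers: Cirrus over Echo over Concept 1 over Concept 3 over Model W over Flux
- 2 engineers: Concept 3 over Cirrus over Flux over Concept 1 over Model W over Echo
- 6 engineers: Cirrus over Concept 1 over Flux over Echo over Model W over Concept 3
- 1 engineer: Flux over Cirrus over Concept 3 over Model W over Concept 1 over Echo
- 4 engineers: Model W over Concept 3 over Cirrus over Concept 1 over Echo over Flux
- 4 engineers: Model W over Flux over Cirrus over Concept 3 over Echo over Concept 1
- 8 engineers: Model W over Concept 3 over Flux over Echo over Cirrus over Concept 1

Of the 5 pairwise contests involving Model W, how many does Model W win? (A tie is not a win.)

5

Model W against each rival (31 engineers):
Model W vs Echo: 19 to 12, Model W.
Model W vs Concept 3: Model W preferred on 6+4+4+8 = 22 ballots; Model W wins 22–9.
Model W vs Concept 1: 1+4+4+8 = 17 for Model W, 14 for Concept 1 — Model W by 17–14.
Model W vs Flux: Model W is ranked higher on 6+4+4+8 = 22 ballots, Flux on 9. Model W wins 22–9.
Model W vs Cirrus: Model W, 16–15.
Model W beats Echo, Concept 3, Concept 1, Flux, Cirrus — 5 pairwise wins.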